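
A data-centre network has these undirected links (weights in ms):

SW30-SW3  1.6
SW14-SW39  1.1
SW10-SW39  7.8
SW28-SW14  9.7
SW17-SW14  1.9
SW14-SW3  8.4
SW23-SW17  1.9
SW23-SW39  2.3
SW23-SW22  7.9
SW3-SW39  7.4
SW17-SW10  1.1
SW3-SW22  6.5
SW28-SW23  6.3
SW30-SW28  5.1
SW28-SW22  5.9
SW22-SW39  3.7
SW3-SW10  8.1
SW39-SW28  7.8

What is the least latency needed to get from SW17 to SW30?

Enumerating some paths:
SW17–SW10–SW3–SW30: 1.1+8.1+1.6 = 10.8
SW17–SW14–SW3–SW30: 1.9+8.4+1.6 = 11.9
The minimum is 10.8 ms via SW17–SW10–SW3–SW30.

10.8 ms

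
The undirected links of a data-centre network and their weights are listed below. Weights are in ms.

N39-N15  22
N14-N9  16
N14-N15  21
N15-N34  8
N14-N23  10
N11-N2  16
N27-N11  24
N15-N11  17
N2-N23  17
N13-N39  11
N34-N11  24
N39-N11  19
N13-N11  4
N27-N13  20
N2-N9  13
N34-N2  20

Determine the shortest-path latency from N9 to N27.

53 ms

Enumerating some paths:
N9 - N14 - N15 - N11 - N13 - N27: 16+21+17+4+20 = 78
N9 - N2 - N11 - N39 - N13 - N27: 13+16+19+11+20 = 79
N9 - N14 - N15 - N11 - N27: 16+21+17+24 = 78
N9 - N2 - N11 - N27: 13+16+24 = 53
Cheapest is N9 - N2 - N11 - N27 at 53 ms.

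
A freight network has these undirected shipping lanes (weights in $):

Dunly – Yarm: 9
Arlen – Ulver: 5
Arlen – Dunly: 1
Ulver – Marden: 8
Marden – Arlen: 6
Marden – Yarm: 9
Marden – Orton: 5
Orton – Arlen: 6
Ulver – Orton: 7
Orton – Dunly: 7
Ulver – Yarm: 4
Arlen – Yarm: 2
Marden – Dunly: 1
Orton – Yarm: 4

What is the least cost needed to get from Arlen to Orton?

Settle nodes by increasing distance from Arlen:
Arlen: 0
Dunly: 1  (via Arlen)
Marden: 2  (via Dunly)
Yarm: 2  (via Arlen)
Ulver: 5  (via Arlen)
Orton: 6  (via Arlen)
Shortest route: Arlen–Orton = $6.

$6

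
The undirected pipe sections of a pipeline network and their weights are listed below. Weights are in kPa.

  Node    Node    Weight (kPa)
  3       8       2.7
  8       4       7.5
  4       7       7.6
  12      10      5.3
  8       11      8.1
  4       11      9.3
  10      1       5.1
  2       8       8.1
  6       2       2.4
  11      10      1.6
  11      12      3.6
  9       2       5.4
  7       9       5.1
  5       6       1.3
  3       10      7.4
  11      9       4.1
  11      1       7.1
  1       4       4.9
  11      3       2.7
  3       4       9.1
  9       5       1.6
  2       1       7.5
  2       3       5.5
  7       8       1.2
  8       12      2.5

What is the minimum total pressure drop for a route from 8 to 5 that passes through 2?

Shortest 8→2: 8–2 = 8.1
Best 2 to 5: 2–6–5 costing 3.7
Total via 2: 8.1 + 3.7 = 11.8 kPa.

11.8 kPa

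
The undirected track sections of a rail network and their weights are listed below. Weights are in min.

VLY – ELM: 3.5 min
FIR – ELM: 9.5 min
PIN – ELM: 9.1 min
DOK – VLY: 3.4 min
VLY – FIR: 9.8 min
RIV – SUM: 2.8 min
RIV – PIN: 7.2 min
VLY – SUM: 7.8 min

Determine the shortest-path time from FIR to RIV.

20.4 min

Enumerating some paths:
FIR–ELM–VLY–SUM–RIV: 9.5+3.5+7.8+2.8 = 23.6
FIR–VLY–SUM–RIV: 9.8+7.8+2.8 = 20.4
FIR–ELM–PIN–RIV: 9.5+9.1+7.2 = 25.8
The minimum is 20.4 min via FIR–VLY–SUM–RIV.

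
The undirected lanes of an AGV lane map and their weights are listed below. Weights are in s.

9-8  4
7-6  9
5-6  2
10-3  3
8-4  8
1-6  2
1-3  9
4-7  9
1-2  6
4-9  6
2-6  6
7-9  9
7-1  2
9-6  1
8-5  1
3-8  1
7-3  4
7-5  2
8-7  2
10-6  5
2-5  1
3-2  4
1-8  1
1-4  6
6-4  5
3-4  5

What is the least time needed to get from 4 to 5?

7 s

Running Dijkstra from 4:
4: 0
3: 5  (via 4)
6: 5  (via 4)
1: 6  (via 4)
8: 6  (via 3)
9: 6  (via 4)
5: 7  (via 6)
Shortest route: 4 → 6 → 5 = 7 s.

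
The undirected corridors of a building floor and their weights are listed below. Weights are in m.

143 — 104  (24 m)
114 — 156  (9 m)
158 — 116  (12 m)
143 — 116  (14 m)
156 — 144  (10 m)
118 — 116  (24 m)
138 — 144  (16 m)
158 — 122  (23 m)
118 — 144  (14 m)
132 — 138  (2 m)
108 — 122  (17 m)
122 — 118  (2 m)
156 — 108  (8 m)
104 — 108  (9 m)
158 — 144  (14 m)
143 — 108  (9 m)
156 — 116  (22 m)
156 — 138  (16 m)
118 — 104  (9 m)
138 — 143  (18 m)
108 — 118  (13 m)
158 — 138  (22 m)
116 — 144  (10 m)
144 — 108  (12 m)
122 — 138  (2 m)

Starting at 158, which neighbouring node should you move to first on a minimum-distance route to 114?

Candidate routes:
158 - 116 - 144 - 156 - 114: 12+10+10+9 = 41
158 - 116 - 156 - 114: 12+22+9 = 43
158 - 144 - 156 - 114: 14+10+9 = 33
The minimum is 33 m via 158 - 144 - 156 - 114.
So from 158 the first move is to 144.

144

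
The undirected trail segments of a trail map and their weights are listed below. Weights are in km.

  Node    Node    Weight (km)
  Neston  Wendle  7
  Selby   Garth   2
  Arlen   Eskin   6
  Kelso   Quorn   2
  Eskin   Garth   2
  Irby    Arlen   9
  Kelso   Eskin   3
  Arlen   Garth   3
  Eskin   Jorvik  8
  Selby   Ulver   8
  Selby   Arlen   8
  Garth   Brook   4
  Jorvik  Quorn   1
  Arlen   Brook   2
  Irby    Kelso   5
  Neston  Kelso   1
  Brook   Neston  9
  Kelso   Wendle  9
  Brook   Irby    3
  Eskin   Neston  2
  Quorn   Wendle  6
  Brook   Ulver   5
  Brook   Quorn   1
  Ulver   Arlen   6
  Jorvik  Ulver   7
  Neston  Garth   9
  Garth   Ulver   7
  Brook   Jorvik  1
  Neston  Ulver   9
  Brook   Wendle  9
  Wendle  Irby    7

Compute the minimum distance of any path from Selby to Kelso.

Compare a few routes:
Selby–Garth–Brook–Quorn–Kelso: 2+4+1+2 = 9
Selby–Garth–Eskin–Kelso: 2+2+3 = 7
The minimum is 7 km via Selby–Garth–Eskin–Kelso.

7 km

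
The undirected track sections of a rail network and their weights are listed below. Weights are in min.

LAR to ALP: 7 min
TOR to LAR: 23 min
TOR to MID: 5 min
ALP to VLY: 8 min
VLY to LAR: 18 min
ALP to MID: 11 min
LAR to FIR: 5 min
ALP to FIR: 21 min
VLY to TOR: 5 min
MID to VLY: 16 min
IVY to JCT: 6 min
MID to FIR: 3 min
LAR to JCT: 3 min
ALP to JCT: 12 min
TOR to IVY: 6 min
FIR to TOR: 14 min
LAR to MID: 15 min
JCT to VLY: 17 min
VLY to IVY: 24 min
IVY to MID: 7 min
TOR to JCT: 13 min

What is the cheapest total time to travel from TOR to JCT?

Settle nodes by increasing distance from TOR:
TOR: 0
MID: 5  (via TOR)
VLY: 5  (via TOR)
IVY: 6  (via TOR)
FIR: 8  (via MID)
JCT: 12  (via IVY)
Shortest route: TOR–IVY–JCT = 12 min.

12 min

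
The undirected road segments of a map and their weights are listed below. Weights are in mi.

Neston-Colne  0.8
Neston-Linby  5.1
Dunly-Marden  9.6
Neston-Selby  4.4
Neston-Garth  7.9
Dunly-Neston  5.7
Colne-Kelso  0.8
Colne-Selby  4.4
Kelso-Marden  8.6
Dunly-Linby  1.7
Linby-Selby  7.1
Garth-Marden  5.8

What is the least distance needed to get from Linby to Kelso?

Running Dijkstra from Linby:
Linby: 0
Dunly: 1.7  (via Linby)
Neston: 5.1  (via Linby)
Colne: 5.9  (via Neston)
Kelso: 6.7  (via Colne)
Shortest route: Linby–Neston–Colne–Kelso = 6.7 mi.

6.7 mi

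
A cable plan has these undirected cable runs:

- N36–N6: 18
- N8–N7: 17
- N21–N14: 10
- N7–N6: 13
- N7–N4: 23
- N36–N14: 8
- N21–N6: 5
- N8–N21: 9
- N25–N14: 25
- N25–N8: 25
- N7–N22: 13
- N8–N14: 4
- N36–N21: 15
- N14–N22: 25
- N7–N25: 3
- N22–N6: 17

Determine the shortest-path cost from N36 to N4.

Compare a few routes:
N36 → N14 → N21 → N6 → N7 → N4: 8+10+5+13+23 = 59
N36 → N21 → N6 → N7 → N4: 15+5+13+23 = 56
N36 → N14 → N8 → N7 → N4: 8+4+17+23 = 52
N36 → N6 → N7 → N4: 18+13+23 = 54
The minimum is 52 via N36 → N14 → N8 → N7 → N4.

52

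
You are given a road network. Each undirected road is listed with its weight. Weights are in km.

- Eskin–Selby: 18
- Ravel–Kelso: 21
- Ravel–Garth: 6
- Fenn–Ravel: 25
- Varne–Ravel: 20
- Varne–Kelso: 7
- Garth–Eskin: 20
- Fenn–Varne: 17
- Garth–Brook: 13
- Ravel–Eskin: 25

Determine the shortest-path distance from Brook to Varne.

39 km

Shortest distances from Brook:
Brook: 0
Garth: 13  (via Brook)
Ravel: 19  (via Garth)
Eskin: 33  (via Garth)
Varne: 39  (via Ravel)
Shortest route: Brook → Garth → Ravel → Varne = 39 km.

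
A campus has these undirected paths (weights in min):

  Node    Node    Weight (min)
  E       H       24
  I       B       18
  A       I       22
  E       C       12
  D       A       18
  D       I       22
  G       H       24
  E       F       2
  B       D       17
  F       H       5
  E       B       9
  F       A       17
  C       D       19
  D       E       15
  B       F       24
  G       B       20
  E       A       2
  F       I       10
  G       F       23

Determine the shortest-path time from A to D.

Enumerating some paths:
A → E → D: 2+15 = 17
A → D: 18 = 18
The minimum is 17 min via A → E → D.

17 min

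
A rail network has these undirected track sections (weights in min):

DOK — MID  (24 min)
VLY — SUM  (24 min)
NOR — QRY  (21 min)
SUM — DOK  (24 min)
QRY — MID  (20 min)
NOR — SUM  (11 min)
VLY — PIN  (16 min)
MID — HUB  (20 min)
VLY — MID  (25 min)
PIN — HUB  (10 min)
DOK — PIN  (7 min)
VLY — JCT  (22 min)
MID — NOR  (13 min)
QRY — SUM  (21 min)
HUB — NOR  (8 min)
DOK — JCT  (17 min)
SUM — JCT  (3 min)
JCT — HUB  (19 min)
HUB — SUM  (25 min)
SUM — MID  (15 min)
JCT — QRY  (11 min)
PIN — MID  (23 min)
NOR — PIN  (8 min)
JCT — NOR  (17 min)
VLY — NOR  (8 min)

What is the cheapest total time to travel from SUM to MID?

Shortest distances from SUM:
SUM: 0
JCT: 3  (via SUM)
NOR: 11  (via SUM)
QRY: 14  (via JCT)
MID: 15  (via SUM)
Shortest route: SUM–MID = 15 min.

15 min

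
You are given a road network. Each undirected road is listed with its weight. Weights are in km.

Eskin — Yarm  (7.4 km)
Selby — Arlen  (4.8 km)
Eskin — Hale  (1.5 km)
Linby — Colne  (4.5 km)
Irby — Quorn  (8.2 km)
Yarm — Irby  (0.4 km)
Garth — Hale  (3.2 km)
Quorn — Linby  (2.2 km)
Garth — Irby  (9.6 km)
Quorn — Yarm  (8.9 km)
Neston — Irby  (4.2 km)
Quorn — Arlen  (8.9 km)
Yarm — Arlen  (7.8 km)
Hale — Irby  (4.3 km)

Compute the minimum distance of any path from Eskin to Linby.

Settle nodes by increasing distance from Eskin:
Eskin: 0
Hale: 1.5  (via Eskin)
Garth: 4.7  (via Hale)
Irby: 5.8  (via Hale)
Yarm: 6.2  (via Irby)
Neston: 10  (via Irby)
Arlen: 14  (via Yarm)
Quorn: 14  (via Irby)
Linby: 16.2  (via Quorn)
Shortest route: Eskin–Hale–Irby–Quorn–Linby = 16.2 km.

16.2 km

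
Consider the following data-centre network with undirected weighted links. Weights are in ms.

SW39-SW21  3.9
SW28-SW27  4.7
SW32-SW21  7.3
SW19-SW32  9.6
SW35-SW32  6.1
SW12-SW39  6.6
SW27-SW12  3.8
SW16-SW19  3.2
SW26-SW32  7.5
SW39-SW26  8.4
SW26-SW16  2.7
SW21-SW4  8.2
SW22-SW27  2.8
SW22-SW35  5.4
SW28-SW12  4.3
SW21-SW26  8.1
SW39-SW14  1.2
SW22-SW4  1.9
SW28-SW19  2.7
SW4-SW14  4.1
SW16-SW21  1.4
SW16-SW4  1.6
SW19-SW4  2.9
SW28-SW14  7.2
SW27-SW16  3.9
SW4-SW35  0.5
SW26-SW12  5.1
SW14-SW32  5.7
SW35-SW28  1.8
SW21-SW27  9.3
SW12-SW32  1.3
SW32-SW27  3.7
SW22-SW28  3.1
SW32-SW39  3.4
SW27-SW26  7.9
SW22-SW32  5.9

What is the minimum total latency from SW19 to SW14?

7 ms

Settle nodes by increasing distance from SW19:
SW19: 0
SW28: 2.7  (via SW19)
SW4: 2.9  (via SW19)
SW16: 3.2  (via SW19)
SW35: 3.4  (via SW4)
SW21: 4.6  (via SW16)
SW22: 4.8  (via SW4)
SW26: 5.9  (via SW16)
SW12: 7  (via SW28)
SW14: 7  (via SW4)
Shortest route: SW19 → SW4 → SW14 = 7 ms.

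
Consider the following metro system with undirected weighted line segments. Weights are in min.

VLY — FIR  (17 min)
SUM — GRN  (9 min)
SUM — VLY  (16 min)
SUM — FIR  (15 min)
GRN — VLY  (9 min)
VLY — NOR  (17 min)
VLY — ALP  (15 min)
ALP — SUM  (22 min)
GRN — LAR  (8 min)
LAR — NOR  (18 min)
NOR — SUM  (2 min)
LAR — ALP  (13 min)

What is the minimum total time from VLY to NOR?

Settle nodes by increasing distance from VLY:
VLY: 0
GRN: 9  (via VLY)
ALP: 15  (via VLY)
SUM: 16  (via VLY)
FIR: 17  (via VLY)
NOR: 17  (via VLY)
Shortest route: VLY → NOR = 17 min.

17 min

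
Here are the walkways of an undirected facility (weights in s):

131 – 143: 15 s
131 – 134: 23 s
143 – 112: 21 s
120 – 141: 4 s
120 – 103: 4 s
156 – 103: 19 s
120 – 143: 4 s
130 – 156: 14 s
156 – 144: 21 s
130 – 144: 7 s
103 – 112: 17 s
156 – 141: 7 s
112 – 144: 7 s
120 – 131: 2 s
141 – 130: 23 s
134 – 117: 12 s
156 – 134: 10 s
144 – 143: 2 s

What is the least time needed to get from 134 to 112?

Settle nodes by increasing distance from 134:
134: 0
156: 10  (via 134)
117: 12  (via 134)
141: 17  (via 156)
120: 21  (via 141)
131: 23  (via 134)
130: 24  (via 156)
103: 25  (via 120)
143: 25  (via 120)
144: 27  (via 143)
112: 34  (via 144)
Shortest route: 134 → 156 → 141 → 120 → 143 → 144 → 112 = 34 s.

34 s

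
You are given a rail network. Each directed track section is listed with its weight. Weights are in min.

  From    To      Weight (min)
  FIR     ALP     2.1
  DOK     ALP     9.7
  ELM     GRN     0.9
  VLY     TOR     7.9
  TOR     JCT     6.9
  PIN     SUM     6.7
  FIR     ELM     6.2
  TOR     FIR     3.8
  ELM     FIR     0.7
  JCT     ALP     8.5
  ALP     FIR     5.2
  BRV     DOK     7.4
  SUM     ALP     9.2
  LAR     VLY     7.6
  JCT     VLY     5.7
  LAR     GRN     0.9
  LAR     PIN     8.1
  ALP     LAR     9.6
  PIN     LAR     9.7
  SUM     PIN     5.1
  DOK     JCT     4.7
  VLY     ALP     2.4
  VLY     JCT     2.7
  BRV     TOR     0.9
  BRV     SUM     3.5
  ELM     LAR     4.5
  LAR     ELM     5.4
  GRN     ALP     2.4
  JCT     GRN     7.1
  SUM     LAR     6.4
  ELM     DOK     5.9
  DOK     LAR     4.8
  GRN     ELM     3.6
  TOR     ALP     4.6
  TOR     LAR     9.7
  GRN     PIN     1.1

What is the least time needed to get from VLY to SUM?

17.6 min

Running Dijkstra from VLY:
VLY: 0
ALP: 2.4  (via VLY)
JCT: 2.7  (via VLY)
FIR: 7.6  (via ALP)
TOR: 7.9  (via VLY)
GRN: 9.8  (via JCT)
PIN: 10.9  (via GRN)
LAR: 12  (via ALP)
ELM: 13.4  (via GRN)
SUM: 17.6  (via PIN)
Shortest route: VLY → JCT → GRN → PIN → SUM = 17.6 min.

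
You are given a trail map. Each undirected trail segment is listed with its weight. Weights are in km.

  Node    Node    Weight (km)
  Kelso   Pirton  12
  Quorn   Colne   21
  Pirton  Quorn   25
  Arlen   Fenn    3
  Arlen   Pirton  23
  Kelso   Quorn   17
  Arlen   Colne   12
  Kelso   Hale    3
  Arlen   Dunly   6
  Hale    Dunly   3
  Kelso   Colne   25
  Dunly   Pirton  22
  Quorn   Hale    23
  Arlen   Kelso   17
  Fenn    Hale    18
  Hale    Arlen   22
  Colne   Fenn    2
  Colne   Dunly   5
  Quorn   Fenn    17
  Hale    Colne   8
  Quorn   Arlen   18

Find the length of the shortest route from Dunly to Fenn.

Settle nodes by increasing distance from Dunly:
Dunly: 0
Hale: 3  (via Dunly)
Colne: 5  (via Dunly)
Arlen: 6  (via Dunly)
Kelso: 6  (via Hale)
Fenn: 7  (via Colne)
Shortest route: Dunly → Colne → Fenn = 7 km.

7 km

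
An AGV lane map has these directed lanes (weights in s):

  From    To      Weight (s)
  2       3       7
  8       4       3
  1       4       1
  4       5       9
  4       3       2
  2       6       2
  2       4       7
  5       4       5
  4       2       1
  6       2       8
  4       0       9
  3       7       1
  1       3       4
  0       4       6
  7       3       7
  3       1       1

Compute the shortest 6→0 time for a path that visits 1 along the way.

26 s

Shortest 6→1: 6–2–3–1 = 16
Shortest 1→0: 1–4–0 = 10
Total via 1: 16 + 10 = 26 s.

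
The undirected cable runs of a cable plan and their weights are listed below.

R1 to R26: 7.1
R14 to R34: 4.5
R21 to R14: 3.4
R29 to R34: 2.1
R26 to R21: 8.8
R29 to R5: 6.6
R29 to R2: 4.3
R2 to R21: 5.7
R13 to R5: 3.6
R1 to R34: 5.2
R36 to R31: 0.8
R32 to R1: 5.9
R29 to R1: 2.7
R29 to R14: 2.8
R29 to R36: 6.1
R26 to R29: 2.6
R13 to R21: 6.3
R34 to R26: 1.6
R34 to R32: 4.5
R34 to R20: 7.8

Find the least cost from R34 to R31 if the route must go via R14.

14.2

Best R34 to R14: R34 → R14 costing 4.5
Best R14 to R31: R14 → R29 → R36 → R31 costing 9.7
Total via R14: 4.5 + 9.7 = 14.2.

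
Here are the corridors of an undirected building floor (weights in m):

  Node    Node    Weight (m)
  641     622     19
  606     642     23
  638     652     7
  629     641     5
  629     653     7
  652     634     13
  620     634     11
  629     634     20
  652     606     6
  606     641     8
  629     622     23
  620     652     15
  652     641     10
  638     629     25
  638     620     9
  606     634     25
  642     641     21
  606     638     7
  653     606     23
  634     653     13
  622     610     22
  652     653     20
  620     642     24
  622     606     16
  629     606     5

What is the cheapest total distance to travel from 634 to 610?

57 m

Candidate routes:
634–606–622–610: 25+16+22 = 63
634–652–606–622–610: 13+6+16+22 = 57
634–653–629–606–622–610: 13+7+5+16+22 = 63
634–629–606–622–610: 20+5+16+22 = 63
The minimum is 57 m via 634–652–606–622–610.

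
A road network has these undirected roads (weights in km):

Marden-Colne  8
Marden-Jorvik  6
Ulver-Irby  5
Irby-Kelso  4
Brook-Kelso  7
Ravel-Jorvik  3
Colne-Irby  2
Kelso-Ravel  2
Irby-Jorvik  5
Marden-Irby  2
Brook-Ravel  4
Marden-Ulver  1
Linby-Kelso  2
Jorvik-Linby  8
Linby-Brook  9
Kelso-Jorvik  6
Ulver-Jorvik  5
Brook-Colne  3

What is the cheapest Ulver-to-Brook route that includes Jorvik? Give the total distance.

12 km

Shortest Ulver→Jorvik: Ulver–Jorvik = 5
Best Jorvik to Brook: Jorvik–Ravel–Brook costing 7
Total via Jorvik: 5 + 7 = 12 km.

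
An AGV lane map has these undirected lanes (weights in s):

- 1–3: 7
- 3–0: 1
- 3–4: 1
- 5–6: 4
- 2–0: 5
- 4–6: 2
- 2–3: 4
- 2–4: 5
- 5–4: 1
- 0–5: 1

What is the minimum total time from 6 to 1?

Compare a few routes:
6 → 5 → 4 → 3 → 1: 4+1+1+7 = 13
6 → 4 → 3 → 1: 2+1+7 = 10
6 → 4 → 5 → 0 → 3 → 1: 2+1+1+1+7 = 12
6 → 5 → 0 → 3 → 1: 4+1+1+7 = 13
Cheapest is 6 → 4 → 3 → 1 at 10 s.

10 s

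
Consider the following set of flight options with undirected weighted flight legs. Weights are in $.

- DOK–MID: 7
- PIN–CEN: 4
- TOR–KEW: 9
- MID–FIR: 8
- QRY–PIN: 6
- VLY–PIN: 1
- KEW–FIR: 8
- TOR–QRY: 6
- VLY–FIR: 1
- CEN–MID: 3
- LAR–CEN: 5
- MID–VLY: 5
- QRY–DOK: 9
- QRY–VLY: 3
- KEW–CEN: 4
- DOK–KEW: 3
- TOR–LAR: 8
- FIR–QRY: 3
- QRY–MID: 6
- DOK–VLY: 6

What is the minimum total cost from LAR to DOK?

Compare a few routes:
LAR–CEN–MID–DOK: 5+3+7 = 15
LAR–CEN–KEW–DOK: 5+4+3 = 12
Cheapest is LAR–CEN–KEW–DOK at $12.

$12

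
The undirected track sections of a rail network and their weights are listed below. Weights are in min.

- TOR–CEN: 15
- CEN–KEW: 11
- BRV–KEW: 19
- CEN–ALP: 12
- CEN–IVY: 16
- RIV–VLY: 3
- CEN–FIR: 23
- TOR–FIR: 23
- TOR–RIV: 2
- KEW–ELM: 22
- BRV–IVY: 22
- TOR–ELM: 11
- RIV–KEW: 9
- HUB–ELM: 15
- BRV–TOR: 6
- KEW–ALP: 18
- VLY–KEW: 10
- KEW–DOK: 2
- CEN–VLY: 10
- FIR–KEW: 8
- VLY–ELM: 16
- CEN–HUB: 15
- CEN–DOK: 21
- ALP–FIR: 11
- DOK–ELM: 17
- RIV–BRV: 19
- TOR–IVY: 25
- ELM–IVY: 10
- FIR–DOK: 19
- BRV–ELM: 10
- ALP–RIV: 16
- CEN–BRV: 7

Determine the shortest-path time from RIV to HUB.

Shortest distances from RIV:
RIV: 0
TOR: 2  (via RIV)
VLY: 3  (via RIV)
BRV: 8  (via TOR)
KEW: 9  (via RIV)
DOK: 11  (via KEW)
CEN: 13  (via VLY)
ELM: 13  (via TOR)
ALP: 16  (via RIV)
FIR: 17  (via KEW)
IVY: 23  (via ELM)
HUB: 28  (via CEN)
Shortest route: RIV → VLY → CEN → HUB = 28 min.

28 min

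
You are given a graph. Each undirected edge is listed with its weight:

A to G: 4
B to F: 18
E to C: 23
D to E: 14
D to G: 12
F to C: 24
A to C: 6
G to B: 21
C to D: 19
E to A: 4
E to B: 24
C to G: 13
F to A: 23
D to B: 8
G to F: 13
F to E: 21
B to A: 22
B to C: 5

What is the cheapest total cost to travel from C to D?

Enumerating some paths:
C–D: 19 = 19
C–B–D: 5+8 = 13
Cheapest is C–B–D at 13.

13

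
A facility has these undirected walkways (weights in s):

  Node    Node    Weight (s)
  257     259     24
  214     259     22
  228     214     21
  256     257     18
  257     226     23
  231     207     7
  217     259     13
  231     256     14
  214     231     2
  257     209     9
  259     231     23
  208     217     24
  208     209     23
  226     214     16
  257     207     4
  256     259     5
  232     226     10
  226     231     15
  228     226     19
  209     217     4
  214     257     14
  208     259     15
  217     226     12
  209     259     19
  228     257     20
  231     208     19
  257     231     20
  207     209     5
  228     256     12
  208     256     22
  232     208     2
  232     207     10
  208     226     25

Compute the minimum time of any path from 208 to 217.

Running Dijkstra from 208:
208: 0
232: 2  (via 208)
207: 12  (via 232)
226: 12  (via 232)
259: 15  (via 208)
257: 16  (via 207)
209: 17  (via 207)
231: 19  (via 208)
256: 20  (via 259)
214: 21  (via 231)
217: 21  (via 209)
Shortest route: 208 → 232 → 207 → 209 → 217 = 21 s.

21 s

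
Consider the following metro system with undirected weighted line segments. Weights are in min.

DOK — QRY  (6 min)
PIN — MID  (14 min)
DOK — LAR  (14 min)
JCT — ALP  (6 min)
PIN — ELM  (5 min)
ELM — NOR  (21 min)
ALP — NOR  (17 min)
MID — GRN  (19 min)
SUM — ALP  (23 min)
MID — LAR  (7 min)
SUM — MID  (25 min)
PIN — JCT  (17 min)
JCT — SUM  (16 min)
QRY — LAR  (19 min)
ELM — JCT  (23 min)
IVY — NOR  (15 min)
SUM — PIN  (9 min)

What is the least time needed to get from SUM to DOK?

Enumerating some paths:
SUM - PIN - MID - LAR - DOK: 9+14+7+14 = 44
SUM - MID - LAR - QRY - DOK: 25+7+19+6 = 57
SUM - PIN - MID - LAR - QRY - DOK: 9+14+7+19+6 = 55
SUM - MID - LAR - DOK: 25+7+14 = 46
The minimum is 44 min via SUM - PIN - MID - LAR - DOK.

44 min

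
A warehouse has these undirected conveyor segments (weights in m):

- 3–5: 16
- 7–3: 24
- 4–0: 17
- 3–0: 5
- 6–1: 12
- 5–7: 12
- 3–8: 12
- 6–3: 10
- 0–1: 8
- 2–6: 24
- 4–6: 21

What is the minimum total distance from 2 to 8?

Candidate routes:
2–6–3–8: 24+10+12 = 46
2–6–1–0–3–8: 24+12+8+5+12 = 61
The minimum is 46 m via 2–6–3–8.

46 m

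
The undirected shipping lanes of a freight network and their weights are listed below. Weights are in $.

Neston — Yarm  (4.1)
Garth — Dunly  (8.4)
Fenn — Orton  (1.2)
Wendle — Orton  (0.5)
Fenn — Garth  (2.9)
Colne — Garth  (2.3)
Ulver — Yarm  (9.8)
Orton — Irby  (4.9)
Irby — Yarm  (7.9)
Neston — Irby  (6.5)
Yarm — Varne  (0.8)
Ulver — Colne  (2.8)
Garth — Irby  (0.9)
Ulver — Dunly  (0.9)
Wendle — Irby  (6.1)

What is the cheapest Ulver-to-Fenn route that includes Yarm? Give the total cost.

$21.5

Best Ulver to Yarm: Ulver → Yarm costing 9.8
Best Yarm to Fenn: Yarm → Irby → Garth → Fenn costing 11.7
Total via Yarm: 9.8 + 11.7 = $21.5.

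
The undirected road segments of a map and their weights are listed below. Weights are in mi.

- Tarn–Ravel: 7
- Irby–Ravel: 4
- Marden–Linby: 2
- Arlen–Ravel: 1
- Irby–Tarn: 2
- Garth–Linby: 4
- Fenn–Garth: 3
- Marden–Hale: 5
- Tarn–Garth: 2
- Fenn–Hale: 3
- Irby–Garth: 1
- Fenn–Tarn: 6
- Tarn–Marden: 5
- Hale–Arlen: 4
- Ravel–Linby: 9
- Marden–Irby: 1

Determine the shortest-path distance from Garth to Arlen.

6 mi

Settle nodes by increasing distance from Garth:
Garth: 0
Irby: 1  (via Garth)
Tarn: 2  (via Garth)
Marden: 2  (via Irby)
Fenn: 3  (via Garth)
Linby: 4  (via Garth)
Ravel: 5  (via Irby)
Hale: 6  (via Fenn)
Arlen: 6  (via Ravel)
Shortest route: Garth–Irby–Ravel–Arlen = 6 mi.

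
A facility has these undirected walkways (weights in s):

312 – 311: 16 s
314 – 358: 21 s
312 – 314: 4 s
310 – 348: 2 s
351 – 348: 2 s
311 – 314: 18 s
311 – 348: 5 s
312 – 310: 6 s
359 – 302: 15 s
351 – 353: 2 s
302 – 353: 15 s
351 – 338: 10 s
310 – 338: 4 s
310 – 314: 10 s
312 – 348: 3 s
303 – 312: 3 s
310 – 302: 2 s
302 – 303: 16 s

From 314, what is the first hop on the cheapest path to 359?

Candidate routes:
314 - 310 - 302 - 359: 10+2+15 = 27
314 - 312 - 348 - 310 - 302 - 359: 4+3+2+2+15 = 26
314 - 312 - 303 - 302 - 359: 4+3+16+15 = 38
314 - 312 - 310 - 302 - 359: 4+6+2+15 = 27
Cheapest is 314 - 312 - 348 - 310 - 302 - 359 at 26 s.
So from 314 the first move is to 312.

312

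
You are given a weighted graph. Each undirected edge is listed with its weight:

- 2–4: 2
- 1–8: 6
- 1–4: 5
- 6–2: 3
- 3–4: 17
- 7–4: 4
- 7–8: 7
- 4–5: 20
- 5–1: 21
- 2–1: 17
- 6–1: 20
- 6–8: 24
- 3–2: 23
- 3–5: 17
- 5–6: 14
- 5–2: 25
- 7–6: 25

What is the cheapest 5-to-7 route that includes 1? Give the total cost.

30

Best 5 to 1: 5–1 costing 21
Best 1 to 7: 1–4–7 costing 9
Total via 1: 21 + 9 = 30.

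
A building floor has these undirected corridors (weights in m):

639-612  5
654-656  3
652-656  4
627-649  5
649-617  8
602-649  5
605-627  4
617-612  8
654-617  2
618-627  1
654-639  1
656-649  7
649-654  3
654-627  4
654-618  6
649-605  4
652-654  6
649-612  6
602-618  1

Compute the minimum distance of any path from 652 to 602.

Compare a few routes:
652–654–618–602: 6+6+1 = 13
652–654–627–618–602: 6+4+1+1 = 12
Cheapest is 652–654–627–618–602 at 12 m.

12 m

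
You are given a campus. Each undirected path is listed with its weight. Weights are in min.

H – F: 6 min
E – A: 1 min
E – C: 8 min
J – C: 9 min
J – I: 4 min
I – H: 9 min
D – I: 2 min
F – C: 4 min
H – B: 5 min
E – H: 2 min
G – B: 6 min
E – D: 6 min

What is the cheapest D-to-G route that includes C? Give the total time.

Best D to C: D → E → C costing 14
Shortest C→G: C → F → H → B → G = 21
Total via C: 14 + 21 = 35 min.

35 min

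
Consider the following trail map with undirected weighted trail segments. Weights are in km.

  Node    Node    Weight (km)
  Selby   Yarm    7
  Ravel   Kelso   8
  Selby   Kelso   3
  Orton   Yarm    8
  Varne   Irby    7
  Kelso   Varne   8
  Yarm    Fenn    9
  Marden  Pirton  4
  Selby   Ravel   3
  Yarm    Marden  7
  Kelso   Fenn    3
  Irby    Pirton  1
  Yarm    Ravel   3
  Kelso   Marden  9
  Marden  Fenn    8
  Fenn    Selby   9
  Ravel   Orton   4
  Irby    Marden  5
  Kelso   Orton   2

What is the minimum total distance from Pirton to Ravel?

Running Dijkstra from Pirton:
Pirton: 0
Irby: 1  (via Pirton)
Marden: 4  (via Pirton)
Varne: 8  (via Irby)
Yarm: 11  (via Marden)
Fenn: 12  (via Marden)
Kelso: 13  (via Marden)
Ravel: 14  (via Yarm)
Shortest route: Pirton–Marden–Yarm–Ravel = 14 km.

14 km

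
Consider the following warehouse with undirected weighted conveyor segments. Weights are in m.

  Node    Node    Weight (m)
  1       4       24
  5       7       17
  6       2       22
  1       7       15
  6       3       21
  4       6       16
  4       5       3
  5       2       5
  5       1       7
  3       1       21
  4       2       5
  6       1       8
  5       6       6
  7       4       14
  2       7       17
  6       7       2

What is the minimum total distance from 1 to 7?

10 m

Candidate routes:
1 - 7: 15 = 15
1 - 6 - 7: 8+2 = 10
1 - 5 - 4 - 7: 7+3+14 = 24
1 - 5 - 6 - 7: 7+6+2 = 15
The minimum is 10 m via 1 - 6 - 7.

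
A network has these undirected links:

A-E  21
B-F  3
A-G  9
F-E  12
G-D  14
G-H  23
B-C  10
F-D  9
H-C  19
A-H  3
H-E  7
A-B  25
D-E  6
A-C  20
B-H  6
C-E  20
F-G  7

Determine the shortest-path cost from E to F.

12

Candidate routes:
E–H–B–F: 7+6+3 = 16
E–H–A–G–F: 7+3+9+7 = 26
E–D–F: 6+9 = 15
E–F: 12 = 12
Cheapest is E–F at 12.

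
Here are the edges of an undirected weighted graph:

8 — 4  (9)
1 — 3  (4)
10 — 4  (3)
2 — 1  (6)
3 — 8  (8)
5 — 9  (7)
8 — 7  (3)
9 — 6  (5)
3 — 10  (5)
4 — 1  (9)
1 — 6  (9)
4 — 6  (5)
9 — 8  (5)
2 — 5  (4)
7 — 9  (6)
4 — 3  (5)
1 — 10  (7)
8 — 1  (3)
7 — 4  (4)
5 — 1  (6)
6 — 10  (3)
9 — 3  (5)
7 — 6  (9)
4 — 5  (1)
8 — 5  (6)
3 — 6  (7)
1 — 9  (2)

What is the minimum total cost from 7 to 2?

Shortest distances from 7:
7: 0
8: 3  (via 7)
4: 4  (via 7)
5: 5  (via 4)
1: 6  (via 8)
9: 6  (via 7)
10: 7  (via 4)
2: 9  (via 5)
Shortest route: 7 → 4 → 5 → 2 = 9.

9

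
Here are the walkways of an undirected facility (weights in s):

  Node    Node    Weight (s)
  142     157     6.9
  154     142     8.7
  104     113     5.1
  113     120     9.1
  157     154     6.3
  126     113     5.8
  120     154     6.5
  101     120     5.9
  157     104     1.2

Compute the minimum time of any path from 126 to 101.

20.8 s

Running Dijkstra from 126:
126: 0
113: 5.8  (via 126)
104: 10.9  (via 113)
157: 12.1  (via 104)
120: 14.9  (via 113)
154: 18.4  (via 157)
142: 19  (via 157)
101: 20.8  (via 120)
Shortest route: 126 → 113 → 120 → 101 = 20.8 s.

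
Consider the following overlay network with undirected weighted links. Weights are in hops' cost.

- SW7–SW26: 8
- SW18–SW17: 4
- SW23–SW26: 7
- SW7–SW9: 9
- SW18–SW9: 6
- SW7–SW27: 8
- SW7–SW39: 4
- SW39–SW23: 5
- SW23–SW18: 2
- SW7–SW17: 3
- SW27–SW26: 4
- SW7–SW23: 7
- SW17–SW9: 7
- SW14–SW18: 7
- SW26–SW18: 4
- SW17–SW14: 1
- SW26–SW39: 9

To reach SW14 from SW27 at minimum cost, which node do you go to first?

SW7

Compare a few routes:
SW27 → SW26 → SW18 → SW17 → SW14: 4+4+4+1 = 13
SW27 → SW26 → SW18 → SW14: 4+4+7 = 15
SW27 → SW7 → SW17 → SW14: 8+3+1 = 12
The minimum is 12 hops' cost via SW27 → SW7 → SW17 → SW14.
So from SW27 the first move is to SW7.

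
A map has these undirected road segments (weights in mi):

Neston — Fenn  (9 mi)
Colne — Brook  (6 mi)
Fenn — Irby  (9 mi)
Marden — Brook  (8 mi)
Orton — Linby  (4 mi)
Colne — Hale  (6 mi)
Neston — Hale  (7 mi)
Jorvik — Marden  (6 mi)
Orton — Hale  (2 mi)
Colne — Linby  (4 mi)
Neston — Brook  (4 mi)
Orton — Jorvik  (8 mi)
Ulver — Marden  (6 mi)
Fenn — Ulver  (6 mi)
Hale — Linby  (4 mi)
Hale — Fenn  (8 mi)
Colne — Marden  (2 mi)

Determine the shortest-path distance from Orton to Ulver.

Candidate routes:
Orton - Jorvik - Marden - Ulver: 8+6+6 = 20
Orton - Hale - Colne - Marden - Ulver: 2+6+2+6 = 16
Orton - Hale - Linby - Colne - Marden - Ulver: 2+4+4+2+6 = 18
Cheapest is Orton - Hale - Colne - Marden - Ulver at 16 mi.

16 mi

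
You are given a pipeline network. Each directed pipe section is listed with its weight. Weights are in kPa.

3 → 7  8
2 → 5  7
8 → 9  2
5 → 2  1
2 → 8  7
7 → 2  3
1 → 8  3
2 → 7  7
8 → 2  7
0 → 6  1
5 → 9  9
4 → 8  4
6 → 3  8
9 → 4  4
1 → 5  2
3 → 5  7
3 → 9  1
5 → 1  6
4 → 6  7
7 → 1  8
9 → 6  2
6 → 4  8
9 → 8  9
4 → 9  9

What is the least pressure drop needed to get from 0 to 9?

10 kPa

Shortest distances from 0:
0: 0
6: 1  (via 0)
3: 9  (via 6)
4: 9  (via 6)
9: 10  (via 3)
Shortest route: 0–6–3–9 = 10 kPa.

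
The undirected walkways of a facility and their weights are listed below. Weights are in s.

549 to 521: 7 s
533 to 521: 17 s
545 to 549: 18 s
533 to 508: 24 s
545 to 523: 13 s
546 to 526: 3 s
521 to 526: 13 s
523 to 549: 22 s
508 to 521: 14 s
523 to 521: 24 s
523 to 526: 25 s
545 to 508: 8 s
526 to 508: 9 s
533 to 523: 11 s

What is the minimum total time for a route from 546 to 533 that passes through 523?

39 s

Best 546 to 523: 546 → 526 → 523 costing 28
Shortest 523→533: 523 → 533 = 11
Total via 523: 28 + 11 = 39 s.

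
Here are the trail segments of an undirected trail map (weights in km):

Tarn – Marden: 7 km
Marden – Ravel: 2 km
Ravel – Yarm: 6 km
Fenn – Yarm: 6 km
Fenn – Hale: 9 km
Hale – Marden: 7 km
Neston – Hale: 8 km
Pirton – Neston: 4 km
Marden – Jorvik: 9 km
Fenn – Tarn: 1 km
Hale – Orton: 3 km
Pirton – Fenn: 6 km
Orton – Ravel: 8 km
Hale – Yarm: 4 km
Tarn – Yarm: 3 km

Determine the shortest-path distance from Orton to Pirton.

15 km

Running Dijkstra from Orton:
Orton: 0
Hale: 3  (via Orton)
Yarm: 7  (via Hale)
Ravel: 8  (via Orton)
Tarn: 10  (via Yarm)
Marden: 10  (via Hale)
Fenn: 11  (via Tarn)
Neston: 11  (via Hale)
Pirton: 15  (via Neston)
Shortest route: Orton → Hale → Neston → Pirton = 15 km.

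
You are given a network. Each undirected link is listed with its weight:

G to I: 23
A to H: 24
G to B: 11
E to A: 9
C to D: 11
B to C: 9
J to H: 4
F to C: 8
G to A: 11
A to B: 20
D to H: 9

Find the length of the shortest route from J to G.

39

Compare a few routes:
J → H → A → B → G: 4+24+20+11 = 59
J → H → A → G: 4+24+11 = 39
J → H → D → C → B → G: 4+9+11+9+11 = 44
Cheapest is J → H → A → G at 39.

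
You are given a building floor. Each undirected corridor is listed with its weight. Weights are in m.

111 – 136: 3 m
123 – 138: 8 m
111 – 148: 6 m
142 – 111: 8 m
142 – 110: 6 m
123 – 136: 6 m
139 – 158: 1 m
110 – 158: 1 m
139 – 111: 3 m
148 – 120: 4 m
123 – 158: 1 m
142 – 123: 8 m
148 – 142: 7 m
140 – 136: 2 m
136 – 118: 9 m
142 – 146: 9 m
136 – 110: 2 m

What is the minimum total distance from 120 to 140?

15 m

Running Dijkstra from 120:
120: 0
148: 4  (via 120)
111: 10  (via 148)
142: 11  (via 148)
136: 13  (via 111)
139: 13  (via 111)
158: 14  (via 139)
123: 15  (via 158)
140: 15  (via 136)
Shortest route: 120 → 148 → 111 → 136 → 140 = 15 m.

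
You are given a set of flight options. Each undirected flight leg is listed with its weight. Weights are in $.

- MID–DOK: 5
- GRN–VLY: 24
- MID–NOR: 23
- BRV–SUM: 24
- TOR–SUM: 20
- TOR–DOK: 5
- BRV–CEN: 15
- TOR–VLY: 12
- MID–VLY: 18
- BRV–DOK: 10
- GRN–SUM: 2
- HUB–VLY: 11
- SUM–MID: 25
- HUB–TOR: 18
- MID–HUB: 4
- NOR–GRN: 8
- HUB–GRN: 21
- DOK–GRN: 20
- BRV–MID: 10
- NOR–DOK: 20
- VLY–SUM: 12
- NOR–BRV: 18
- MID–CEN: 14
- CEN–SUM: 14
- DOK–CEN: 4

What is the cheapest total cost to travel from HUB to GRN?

Enumerating some paths:
HUB - GRN: 21 = 21
HUB - VLY - SUM - GRN: 11+12+2 = 25
Cheapest is HUB - GRN at $21.

$21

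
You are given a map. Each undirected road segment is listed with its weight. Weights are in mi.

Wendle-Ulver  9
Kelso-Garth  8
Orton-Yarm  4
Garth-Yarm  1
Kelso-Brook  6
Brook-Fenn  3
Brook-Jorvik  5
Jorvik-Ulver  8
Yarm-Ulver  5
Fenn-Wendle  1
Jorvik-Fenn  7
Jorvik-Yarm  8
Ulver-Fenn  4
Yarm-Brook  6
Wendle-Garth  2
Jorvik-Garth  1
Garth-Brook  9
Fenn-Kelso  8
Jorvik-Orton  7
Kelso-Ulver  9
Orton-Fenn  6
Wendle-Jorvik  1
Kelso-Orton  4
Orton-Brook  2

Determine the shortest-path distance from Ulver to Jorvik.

Settle nodes by increasing distance from Ulver:
Ulver: 0
Fenn: 4  (via Ulver)
Yarm: 5  (via Ulver)
Wendle: 5  (via Fenn)
Garth: 6  (via Yarm)
Jorvik: 6  (via Wendle)
Shortest route: Ulver → Fenn → Wendle → Jorvik = 6 mi.

6 mi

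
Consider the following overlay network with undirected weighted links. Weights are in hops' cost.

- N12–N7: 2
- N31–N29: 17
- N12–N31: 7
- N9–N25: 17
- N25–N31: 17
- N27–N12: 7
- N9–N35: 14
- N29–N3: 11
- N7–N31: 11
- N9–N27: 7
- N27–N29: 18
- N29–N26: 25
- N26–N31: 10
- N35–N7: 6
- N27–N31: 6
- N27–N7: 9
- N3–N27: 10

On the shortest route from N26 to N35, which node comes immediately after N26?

Compare a few routes:
N26 → N31 → N27 → N7 → N35: 10+6+9+6 = 31
N26 → N31 → N27 → N12 → N7 → N35: 10+6+7+2+6 = 31
N26 → N31 → N12 → N7 → N35: 10+7+2+6 = 25
N26 → N31 → N7 → N35: 10+11+6 = 27
Cheapest is N26 → N31 → N12 → N7 → N35 at 25 hops' cost.
So from N26 the first move is to N31.

N31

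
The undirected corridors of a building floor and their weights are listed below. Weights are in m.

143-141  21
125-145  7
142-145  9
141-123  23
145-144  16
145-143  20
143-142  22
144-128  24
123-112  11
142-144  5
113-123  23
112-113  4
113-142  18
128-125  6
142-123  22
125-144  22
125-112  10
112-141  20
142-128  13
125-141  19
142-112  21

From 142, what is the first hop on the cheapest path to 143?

143

Candidate routes:
142 → 143: 22 = 22
142 → 145 → 143: 9+20 = 29
The minimum is 22 m via 142 → 143.
So from 142 the first move is to 143.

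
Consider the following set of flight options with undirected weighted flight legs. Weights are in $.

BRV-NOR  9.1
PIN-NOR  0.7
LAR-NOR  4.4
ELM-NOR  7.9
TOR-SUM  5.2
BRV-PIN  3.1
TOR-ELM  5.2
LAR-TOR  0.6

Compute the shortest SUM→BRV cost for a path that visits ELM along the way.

Shortest SUM→ELM: SUM–TOR–ELM = 10.4
Best ELM to BRV: ELM–NOR–PIN–BRV costing 11.7
Total via ELM: 10.4 + 11.7 = $22.1.

$22.1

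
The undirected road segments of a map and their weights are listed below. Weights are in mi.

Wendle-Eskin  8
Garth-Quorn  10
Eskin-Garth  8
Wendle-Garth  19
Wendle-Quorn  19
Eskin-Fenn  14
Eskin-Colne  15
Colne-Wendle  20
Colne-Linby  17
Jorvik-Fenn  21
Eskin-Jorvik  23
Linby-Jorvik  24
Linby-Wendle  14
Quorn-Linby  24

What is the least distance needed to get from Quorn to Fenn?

32 mi

Shortest distances from Quorn:
Quorn: 0
Garth: 10  (via Quorn)
Eskin: 18  (via Garth)
Wendle: 19  (via Quorn)
Linby: 24  (via Quorn)
Fenn: 32  (via Eskin)
Shortest route: Quorn–Garth–Eskin–Fenn = 32 mi.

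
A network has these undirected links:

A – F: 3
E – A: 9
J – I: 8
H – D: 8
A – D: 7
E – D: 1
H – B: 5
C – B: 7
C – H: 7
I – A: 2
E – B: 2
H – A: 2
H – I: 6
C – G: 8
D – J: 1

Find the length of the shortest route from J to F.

11

Running Dijkstra from J:
J: 0
D: 1  (via J)
E: 2  (via D)
B: 4  (via E)
A: 8  (via D)
I: 8  (via J)
H: 9  (via D)
C: 11  (via B)
F: 11  (via A)
Shortest route: J → D → A → F = 11.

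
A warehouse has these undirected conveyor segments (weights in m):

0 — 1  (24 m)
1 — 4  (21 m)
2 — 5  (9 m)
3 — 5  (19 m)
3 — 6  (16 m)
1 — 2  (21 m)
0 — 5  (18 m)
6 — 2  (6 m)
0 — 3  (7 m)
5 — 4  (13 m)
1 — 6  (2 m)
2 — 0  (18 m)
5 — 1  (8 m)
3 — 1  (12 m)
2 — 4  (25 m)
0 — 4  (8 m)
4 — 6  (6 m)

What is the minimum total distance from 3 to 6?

14 m

Settle nodes by increasing distance from 3:
3: 0
0: 7  (via 3)
1: 12  (via 3)
6: 14  (via 1)
Shortest route: 3–1–6 = 14 m.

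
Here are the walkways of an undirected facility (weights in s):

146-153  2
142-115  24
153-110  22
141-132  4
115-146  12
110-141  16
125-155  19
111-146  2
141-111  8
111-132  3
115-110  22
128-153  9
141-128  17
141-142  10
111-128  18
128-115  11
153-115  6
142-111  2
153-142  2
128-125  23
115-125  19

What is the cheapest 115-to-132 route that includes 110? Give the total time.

42 s

Best 115 to 110: 115–110 costing 22
Best 110 to 132: 110–141–132 costing 20
Total via 110: 22 + 20 = 42 s.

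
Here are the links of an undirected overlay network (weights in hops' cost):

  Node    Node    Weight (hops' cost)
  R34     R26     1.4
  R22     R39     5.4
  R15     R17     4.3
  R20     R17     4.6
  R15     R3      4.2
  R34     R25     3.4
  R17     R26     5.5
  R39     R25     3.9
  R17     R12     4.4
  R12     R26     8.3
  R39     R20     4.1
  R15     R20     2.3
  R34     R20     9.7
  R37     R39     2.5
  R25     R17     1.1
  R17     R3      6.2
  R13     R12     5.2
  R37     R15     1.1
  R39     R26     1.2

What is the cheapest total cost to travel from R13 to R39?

Compare a few routes:
R13–R12–R26–R39: 5.2+8.3+1.2 = 14.7
R13–R12–R17–R25–R39: 5.2+4.4+1.1+3.9 = 14.6
The minimum is 14.6 hops' cost via R13–R12–R17–R25–R39.

14.6 hops' cost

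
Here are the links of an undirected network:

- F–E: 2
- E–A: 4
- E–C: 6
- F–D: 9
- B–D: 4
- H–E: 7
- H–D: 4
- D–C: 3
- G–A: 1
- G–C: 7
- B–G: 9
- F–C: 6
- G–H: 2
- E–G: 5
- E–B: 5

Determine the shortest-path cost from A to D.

7

Running Dijkstra from A:
A: 0
G: 1  (via A)
H: 3  (via G)
E: 4  (via A)
F: 6  (via E)
D: 7  (via H)
Shortest route: A–G–H–D = 7.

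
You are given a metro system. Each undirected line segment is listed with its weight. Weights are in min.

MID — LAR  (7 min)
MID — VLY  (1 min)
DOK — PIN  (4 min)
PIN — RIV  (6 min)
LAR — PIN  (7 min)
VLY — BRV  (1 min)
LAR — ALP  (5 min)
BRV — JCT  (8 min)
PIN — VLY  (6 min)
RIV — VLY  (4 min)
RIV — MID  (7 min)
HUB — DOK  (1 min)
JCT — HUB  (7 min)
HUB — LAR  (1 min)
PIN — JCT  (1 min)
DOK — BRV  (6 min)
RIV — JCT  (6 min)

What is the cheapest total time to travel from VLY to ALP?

13 min

Candidate routes:
VLY–PIN–DOK–HUB–LAR–ALP: 6+4+1+1+5 = 17
VLY–PIN–LAR–ALP: 6+7+5 = 18
VLY–MID–LAR–ALP: 1+7+5 = 13
VLY–BRV–DOK–HUB–LAR–ALP: 1+6+1+1+5 = 14
The minimum is 13 min via VLY–MID–LAR–ALP.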